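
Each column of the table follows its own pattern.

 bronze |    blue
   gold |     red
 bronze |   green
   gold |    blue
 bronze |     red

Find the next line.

gold  green

Rank: alternates bronze ↔ gold, so bronze, gold, bronze, gold, bronze → gold.
Colour: repeats blue → red → green, so blue, red, green, blue, red → green.
Putting it together: gold  green.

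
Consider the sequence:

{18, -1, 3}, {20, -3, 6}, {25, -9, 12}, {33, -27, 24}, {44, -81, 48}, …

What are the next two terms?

First slot: 18, 20, 25, 33, 44 → 58 → 75 (differences are 2, 5, 8, … (increasing by 3 each time)).
Second slot: ×3 each step, so -1, -3, -9, -27, -81 → -243 → -729.
Third slot: ×2 each step, so 3, 6, 12, 24, 48 → 96 → 192.
So the next two terms are {58, -243, 96} and {75, -729, 192}.

{58, -243, 96}, {75, -729, 192}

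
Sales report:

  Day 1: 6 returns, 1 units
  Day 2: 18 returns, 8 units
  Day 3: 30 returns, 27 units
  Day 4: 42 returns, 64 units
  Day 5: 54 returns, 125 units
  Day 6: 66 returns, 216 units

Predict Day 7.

Returns — +12 each step: 6, 18, 30, 42, 54, 66 → 78.
Units: perfect cubes: 1³, 2³, 3³, …, so 1, 8, 27, 64, 125, 216 → 343.
So the next line is 78 returns, 343 units.

78 returns, 343 units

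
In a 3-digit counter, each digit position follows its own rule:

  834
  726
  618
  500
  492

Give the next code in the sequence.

For the first digit, −1 each step, mod 10: 8, 7, 6, 5, 4 → 3.
Second digit: 3, 2, 1, 0, 9 → 8 (−1 each step, mod 10).
Third digit: +2 each step, mod 10, so 4, 6, 8, 0, 2 → 4.
So the next code is 384.

384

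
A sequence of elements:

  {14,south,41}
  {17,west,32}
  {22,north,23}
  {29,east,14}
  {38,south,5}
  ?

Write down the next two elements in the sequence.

First component: differences are 3, 5, 7, … (increasing by 2 each time); 14, 17, 22, 29, 38 → 49 → 62.
Direction: repeats south → west → north → east; south, west, north, east, south → west → north.
Third component goes 41, 32, 23, 14, 5 → -4 → -13 (−9 each step).
Putting the parts together: {49,west,-4} and then {62,north,-13}.

{49,west,-4}, {62,north,-13}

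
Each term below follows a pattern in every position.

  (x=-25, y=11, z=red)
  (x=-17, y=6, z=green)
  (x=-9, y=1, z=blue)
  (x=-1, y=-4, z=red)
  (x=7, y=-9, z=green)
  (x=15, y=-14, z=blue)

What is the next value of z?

red

For the z, repeats red → green → blue: red, green, blue, red, green, blue → red.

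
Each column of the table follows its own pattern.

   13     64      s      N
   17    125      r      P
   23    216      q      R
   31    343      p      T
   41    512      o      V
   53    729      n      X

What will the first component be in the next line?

67

First component — differences are 4, 6, 8, … (increasing by 2 each time): 13, 17, 23, 31, 41, 53 → 67.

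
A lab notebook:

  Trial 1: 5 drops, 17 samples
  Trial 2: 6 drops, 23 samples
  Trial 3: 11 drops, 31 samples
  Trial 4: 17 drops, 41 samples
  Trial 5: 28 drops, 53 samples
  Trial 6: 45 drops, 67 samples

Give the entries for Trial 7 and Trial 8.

73 drops, 83 samples; 118 drops, 101 samples

Drops: 5, 6, 11, 17, 28, 45 → 73 → 118 (each term is the sum of the two before it).
Samples: differences are 6, 8, 10, … (increasing by 2 each time); 17, 23, 31, 41, 53, 67 → 83 → 101.
Putting the parts together: 73 drops, 83 samples and then 118 drops, 101 samples.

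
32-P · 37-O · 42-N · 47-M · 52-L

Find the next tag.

First component — +5 each step: 32, 37, 42, 47, 52 → 57.
Letter goes P, O, N, M, L → K (letters move back 1 place in the alphabet).
Combining the parts gives 57-K.

57-K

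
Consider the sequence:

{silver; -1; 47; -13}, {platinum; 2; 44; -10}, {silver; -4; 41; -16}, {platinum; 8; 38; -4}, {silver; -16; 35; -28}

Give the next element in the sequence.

Metal: alternates silver ↔ platinum, so silver, platinum, silver, platinum, silver → platinum.
Second value: ×(-2) each step; -1, 2, -4, 8, -16 → 32.
Third value: −3 each step; 47, 44, 41, 38, 35 → 32.
Fourth value: always 12 less than the second value, so -13, -10, -16, -4, -28 → 20.
So the next element is {platinum; 32; 32; 20}.

{platinum; 32; 32; 20}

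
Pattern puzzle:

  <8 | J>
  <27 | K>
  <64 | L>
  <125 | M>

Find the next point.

First part: 8, 27, 64, 125 → 216 (perfect cubes: 2³, 3³, 4³, …).
Letter goes J, K, L, M → N (letters move forward 1 place in the alphabet).
Combining the parts gives <216 | N>.

<216 | N>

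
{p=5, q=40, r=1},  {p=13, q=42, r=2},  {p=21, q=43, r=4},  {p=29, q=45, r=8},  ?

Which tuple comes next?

{p=37, q=46, r=16}

P goes 5, 13, 21, 29 → 37 (+8 each step).
Q goes 40, 42, 43, 45 → 46 (alternating steps +2, +1, +2, +1, …).
R — ×2 each step: 1, 2, 4, 8 → 16.
Putting it together: {p=37, q=46, r=16}.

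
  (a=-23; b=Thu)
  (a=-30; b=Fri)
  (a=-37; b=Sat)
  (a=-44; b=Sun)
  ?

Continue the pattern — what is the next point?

(a=-51; b=Mon)

A: −7 each step; -23, -30, -37, -44 → -51.
B: runs through the weekdays Mon→Sun, so Thu, Fri, Sat, Sun → Mon.
Putting it together: (a=-51; b=Mon).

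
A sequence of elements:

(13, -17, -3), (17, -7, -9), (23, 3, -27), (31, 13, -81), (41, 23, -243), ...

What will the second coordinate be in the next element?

33

First coordinate — differences are 4, 6, 8, … (increasing by 2 each time): 13, 17, 23, 31, 41 → 53.
Second coordinate: -17, -7, 3, 13, 23 → 33 (+10 each step).
Third coordinate — ×3 each step: -3, -9, -27, -81, -243 → -729.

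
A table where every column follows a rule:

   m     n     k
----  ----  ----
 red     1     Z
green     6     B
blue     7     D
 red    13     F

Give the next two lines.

Column m — repeats red → green → blue: red, green, blue, red → green → blue.
Column n goes 1, 6, 7, 13 → 20 → 33 (each term is the sum of the two before it).
Column k: letters move forward 2 places in the alphabet, wrapping Z→A, so Z, B, D, F → H → J.
So the next two lines are green  20  H and blue  33  J.

green  20  H; blue  33  J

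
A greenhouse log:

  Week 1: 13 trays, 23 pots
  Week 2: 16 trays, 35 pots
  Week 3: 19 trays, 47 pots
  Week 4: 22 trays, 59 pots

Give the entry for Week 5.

25 trays, 71 pots

Trays: 13, 16, 19, 22 → 25 (+3 each step).
For the pots, +12 each step: 23, 35, 47, 59 → 71.
Putting it together: 25 trays, 71 pots.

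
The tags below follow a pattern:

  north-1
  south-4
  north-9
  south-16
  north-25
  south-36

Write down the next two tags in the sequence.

Direction goes north, south, north, south, north, south → north → south (alternates north ↔ south).
Second component: perfect squares: 1², 2², 3², …, so 1, 4, 9, 16, 25, 36 → 49 → 64.
So the next two tags are north-49 and south-64.

north-49 then south-64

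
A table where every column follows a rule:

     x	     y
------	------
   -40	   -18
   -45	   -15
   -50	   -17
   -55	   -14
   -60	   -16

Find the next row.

Column x: −5 each step, so -40, -45, -50, -55, -60 → -65.
Column y goes -18, -15, -17, -14, -16 → -13 (alternating steps +3, −2, +3, −2, …).
Combining the parts gives -65  -13.

-65  -13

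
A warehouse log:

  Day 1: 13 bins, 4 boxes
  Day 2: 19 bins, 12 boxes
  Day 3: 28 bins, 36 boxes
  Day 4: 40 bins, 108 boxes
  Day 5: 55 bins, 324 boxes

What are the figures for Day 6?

73 bins, 972 boxes

Bins: differences are 6, 9, 12, … (increasing by 3 each time), so 13, 19, 28, 40, 55 → 73.
Boxes: 4, 12, 36, 108, 324 → 972 (×3 each step).
So the next line is 73 bins, 972 boxes.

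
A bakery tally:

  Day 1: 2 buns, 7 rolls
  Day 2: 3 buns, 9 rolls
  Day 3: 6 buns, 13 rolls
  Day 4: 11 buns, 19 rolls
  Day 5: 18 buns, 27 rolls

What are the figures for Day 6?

27 buns, 37 rolls

Buns: differences are 1, 3, 5, … (increasing by 2 each time), so 2, 3, 6, 11, 18 → 27.
Rolls: 7, 9, 13, 19, 27 → 37 (differences are 2, 4, 6, … (increasing by 2 each time)).
Putting it together: 27 buns, 37 rolls.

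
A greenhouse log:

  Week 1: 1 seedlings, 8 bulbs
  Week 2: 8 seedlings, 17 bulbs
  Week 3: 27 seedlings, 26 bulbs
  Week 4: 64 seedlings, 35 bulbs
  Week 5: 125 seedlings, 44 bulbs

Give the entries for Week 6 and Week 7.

216 seedlings, 53 bulbs; 343 seedlings, 62 bulbs

For the seedlings, perfect cubes: 1³, 2³, 3³, …: 1, 8, 27, 64, 125 → 216 → 343.
Bulbs: +9 each step; 8, 17, 26, 35, 44 → 53 → 62.
So the next two records are 216 seedlings, 53 bulbs and 343 seedlings, 62 bulbs.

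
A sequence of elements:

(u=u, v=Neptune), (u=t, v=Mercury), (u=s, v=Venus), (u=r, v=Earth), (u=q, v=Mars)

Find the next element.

U: letters move back 1 place in the alphabet; u, t, s, r, q → p.
V — runs through the planets Mercury→Neptune: Neptune, Mercury, Venus, Earth, Mars → Jupiter.
Combining the parts gives (u=p, v=Jupiter).

(u=p, v=Jupiter)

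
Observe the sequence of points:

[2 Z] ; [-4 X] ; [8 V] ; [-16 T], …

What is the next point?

First component goes 2, -4, 8, -16 → 32 (×(-2) each step).
Letter goes Z, X, V, T → R (letters move back 2 places in the alphabet).
So the next point is [32 R].

[32 R]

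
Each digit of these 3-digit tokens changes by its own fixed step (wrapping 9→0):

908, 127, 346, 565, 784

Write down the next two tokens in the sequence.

For the first digit, +2 each step, mod 10: 9, 1, 3, 5, 7 → 9 → 1.
Second digit — +2 each step, mod 10: 0, 2, 4, 6, 8 → 0 → 2.
Third digit: 8, 7, 6, 5, 4 → 3 → 2 (−1 each step, mod 10).
So the next two tokens are 903 and 122.

903, 122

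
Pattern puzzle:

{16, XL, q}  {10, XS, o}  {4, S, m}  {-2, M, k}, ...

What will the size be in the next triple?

L

First component: −6 each step, so 16, 10, 4, -2 → -8.
Size: runs through clothing sizes XS→XL, so XL, XS, S, M → L.
Letter: letters move back 2 places in the alphabet, so q, o, m, k → i.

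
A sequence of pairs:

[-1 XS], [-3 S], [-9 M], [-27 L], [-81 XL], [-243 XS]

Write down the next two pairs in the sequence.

[-729 S], [-2187 M]

First coordinate: ×3 each step, so -1, -3, -9, -27, -81, -243 → -729 → -2187.
Size — repeats XS → S → M → L → XL: XS, S, M, L, XL, XS → S → M.
Putting the parts together: [-729 S] and then [-2187 M].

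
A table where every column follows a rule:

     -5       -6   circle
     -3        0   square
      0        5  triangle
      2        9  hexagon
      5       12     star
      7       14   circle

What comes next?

10  15  square

First component: -5, -3, 0, 2, 5, 7 → 10 (alternating steps +2, +3, +2, +3, …).
For the second component, differences are 6, 5, 4, … (decreasing by 1 each time): -6, 0, 5, 9, 12, 14 → 15.
Shape: repeats circle → square → triangle → hexagon → star; circle, square, triangle, hexagon, star, circle → square.
So the next row is 10  15  square.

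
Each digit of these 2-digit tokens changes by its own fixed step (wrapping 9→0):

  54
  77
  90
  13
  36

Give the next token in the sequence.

59

For the first digit, +2 each step, mod 10: 5, 7, 9, 1, 3 → 5.
Second digit: 4, 7, 0, 3, 6 → 9 (+3 each step, mod 10).
Putting it together: 59.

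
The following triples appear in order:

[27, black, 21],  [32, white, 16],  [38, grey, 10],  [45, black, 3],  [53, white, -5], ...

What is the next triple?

[62, grey, -14]

First slot goes 27, 32, 38, 45, 53 → 62 (differences are 5, 6, 7, … (increasing by 1 each time)).
Shade: black, white, grey, black, white → grey (repeats black → white → grey).
Third slot — together with the first slot always sums to 48: 21, 16, 10, 3, -5 → -14.
Combining the parts gives [62, grey, -14].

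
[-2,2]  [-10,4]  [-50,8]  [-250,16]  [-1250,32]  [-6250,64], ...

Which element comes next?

[-31250,128]

For the first entry, ×5 each step: -2, -10, -50, -250, -1250, -6250 → -31250.
Second entry goes 2, 4, 8, 16, 32, 64 → 128 (×2 each step).
Combining the parts gives [-31250,128].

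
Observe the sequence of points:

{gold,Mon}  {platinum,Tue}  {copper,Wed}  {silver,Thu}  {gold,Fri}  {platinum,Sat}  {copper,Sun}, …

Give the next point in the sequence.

For the metal, repeats gold → platinum → copper → silver: gold, platinum, copper, silver, gold, platinum, copper → silver.
Day goes Mon, Tue, Wed, Thu, Fri, Sat, Sun → Mon (runs through the weekdays Mon→Sun).
So the next point is {silver,Mon}.

{silver,Mon}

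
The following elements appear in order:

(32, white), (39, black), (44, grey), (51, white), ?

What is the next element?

(56, black)

First value: alternating steps +7, +5, +7, +5, …; 32, 39, 44, 51 → 56.
Shade goes white, black, grey, white → black (repeats white → black → grey).
So the next element is (56, black).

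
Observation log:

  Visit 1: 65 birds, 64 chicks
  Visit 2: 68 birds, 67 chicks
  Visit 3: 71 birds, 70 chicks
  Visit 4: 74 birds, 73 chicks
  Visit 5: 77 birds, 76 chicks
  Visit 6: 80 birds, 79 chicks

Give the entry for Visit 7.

83 birds, 82 chicks

Birds: +3 each step, so 65, 68, 71, 74, 77, 80 → 83.
Chicks: always 1 less than the birds, so 64, 67, 70, 73, 76, 79 → 82.
Combining the parts gives 83 birds, 82 chicks.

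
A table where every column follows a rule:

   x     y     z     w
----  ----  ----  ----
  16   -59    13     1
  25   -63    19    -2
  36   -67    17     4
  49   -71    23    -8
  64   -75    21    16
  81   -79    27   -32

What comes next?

Column x: perfect squares: 4², 5², 6², …; 16, 25, 36, 49, 64, 81 → 100.
Column y: −4 each step, so -59, -63, -67, -71, -75, -79 → -83.
Column z goes 13, 19, 17, 23, 21, 27 → 25 (alternating steps +6, −2, +6, −2, …).
Column w: ×(-2) each step, so 1, -2, 4, -8, 16, -32 → 64.
Putting it together: 100  -83  25  64.

100  -83  25  64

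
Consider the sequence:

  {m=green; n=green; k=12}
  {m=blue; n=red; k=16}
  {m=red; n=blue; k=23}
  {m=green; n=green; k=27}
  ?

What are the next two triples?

M goes green, blue, red, green → blue → red (repeats green → blue → red).
N goes green, red, blue, green → red → blue (repeats green → red → blue).
K: 12, 16, 23, 27 → 34 → 38 (alternating steps +4, +7, +4, +7, …).
Putting the parts together: {m=blue; n=red; k=34} and then {m=red; n=blue; k=38}.

{m=blue; n=red; k=34}, {m=red; n=blue; k=38}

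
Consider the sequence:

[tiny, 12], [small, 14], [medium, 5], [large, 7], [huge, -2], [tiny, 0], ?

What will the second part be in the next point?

-9

Second part goes 12, 14, 5, 7, -2, 0 → -9 (alternating steps +2, −9, +2, −9, …).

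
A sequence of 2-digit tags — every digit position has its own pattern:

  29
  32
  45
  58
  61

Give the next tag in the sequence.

74

First digit — +1 each step, mod 10: 2, 3, 4, 5, 6 → 7.
Second digit: 9, 2, 5, 8, 1 → 4 (+3 each step, mod 10).
Combining the parts gives 74.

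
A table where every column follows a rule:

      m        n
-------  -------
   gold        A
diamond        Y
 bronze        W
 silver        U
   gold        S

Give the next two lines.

diamond  Q; bronze  O

Column m: repeats gold → diamond → bronze → silver, so gold, diamond, bronze, silver, gold → diamond → bronze.
Column n: letters move back 2 places in the alphabet, wrapping A→Z; A, Y, W, U, S → Q → O.
So the next two lines are diamond  Q and bronze  O.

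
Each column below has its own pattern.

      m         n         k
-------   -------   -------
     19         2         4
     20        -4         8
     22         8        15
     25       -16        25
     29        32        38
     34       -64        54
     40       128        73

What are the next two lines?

Column m goes 19, 20, 22, 25, 29, 34, 40 → 47 → 55 (differences are 1, 2, 3, … (increasing by 1 each time)).
Column n: ×(-2) each step, so 2, -4, 8, -16, 32, -64, 128 → -256 → 512.
Column k: differences are 4, 7, 10, … (increasing by 3 each time), so 4, 8, 15, 25, 38, 54, 73 → 95 → 120.
So the next two lines are 47  -256  95 and 55  512  120.

47  -256  95; 55  512  120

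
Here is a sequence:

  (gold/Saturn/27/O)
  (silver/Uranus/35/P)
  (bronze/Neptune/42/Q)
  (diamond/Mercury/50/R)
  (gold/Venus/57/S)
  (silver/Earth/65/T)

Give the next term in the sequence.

(bronze/Mars/72/U)

Rank — repeats gold → silver → bronze → diamond: gold, silver, bronze, diamond, gold, silver → bronze.
Planet — runs through the planets Mercury→Neptune: Saturn, Uranus, Neptune, Mercury, Venus, Earth → Mars.
Third coordinate: alternating steps +8, +7, +8, +7, …, so 27, 35, 42, 50, 57, 65 → 72.
Letter: letters move forward 1 place in the alphabet; O, P, Q, R, S, T → U.
So the next term is (bronze/Mars/72/U).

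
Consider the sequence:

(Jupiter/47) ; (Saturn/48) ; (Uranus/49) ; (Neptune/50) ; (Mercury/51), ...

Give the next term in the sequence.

(Venus/52)

Planet: Jupiter, Saturn, Uranus, Neptune, Mercury → Venus (runs through the planets Mercury→Neptune).
Second part: 47, 48, 49, 50, 51 → 52 (+1 each step).
Putting it together: (Venus/52).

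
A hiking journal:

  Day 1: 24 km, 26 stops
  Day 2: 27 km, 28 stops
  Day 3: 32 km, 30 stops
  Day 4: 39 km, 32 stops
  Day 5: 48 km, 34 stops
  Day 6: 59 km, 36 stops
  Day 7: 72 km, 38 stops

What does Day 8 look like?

Km goes 24, 27, 32, 39, 48, 59, 72 → 87 (differences are 3, 5, 7, … (increasing by 2 each time)).
For the stops, +2 each step: 26, 28, 30, 32, 34, 36, 38 → 40.
Combining the parts gives 87 km, 40 stops.

87 km, 40 stops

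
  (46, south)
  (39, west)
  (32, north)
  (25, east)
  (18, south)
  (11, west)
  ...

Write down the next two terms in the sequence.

(4, north), (-3, east)

For the first entry, −7 each step: 46, 39, 32, 25, 18, 11 → 4 → -3.
Direction: repeats south → west → north → east; south, west, north, east, south, west → north → east.
Putting the parts together: (4, north) and then (-3, east).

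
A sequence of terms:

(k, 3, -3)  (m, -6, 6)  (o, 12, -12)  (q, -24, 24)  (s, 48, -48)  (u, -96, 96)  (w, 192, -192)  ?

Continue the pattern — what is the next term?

(y, -384, 384)

Letter: k, m, o, q, s, u, w → y (letters move forward 2 places in the alphabet).
For the second slot, ×(-2) each step: 3, -6, 12, -24, 48, -96, 192 → -384.
Third slot: ×(-2) each step; -3, 6, -12, 24, -48, 96, -192 → 384.
Combining the parts gives (y, -384, 384).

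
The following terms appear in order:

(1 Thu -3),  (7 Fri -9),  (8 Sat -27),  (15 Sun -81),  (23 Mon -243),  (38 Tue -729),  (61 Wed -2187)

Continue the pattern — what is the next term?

(99 Thu -6561)

First coordinate: each term is the sum of the two before it, so 1, 7, 8, 15, 23, 38, 61 → 99.
For the day, runs through the weekdays Mon→Sun: Thu, Fri, Sat, Sun, Mon, Tue, Wed → Thu.
Third coordinate goes -3, -9, -27, -81, -243, -729, -2187 → -6561 (×3 each step).
Putting it together: (99 Thu -6561).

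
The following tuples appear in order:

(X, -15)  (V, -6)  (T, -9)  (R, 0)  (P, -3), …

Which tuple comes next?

For the letter, letters move back 2 places in the alphabet: X, V, T, R, P → N.
Second part: -15, -6, -9, 0, -3 → 6 (alternating steps +9, −3, +9, −3, …).
So the next tuple is (N, 6).

(N, 6)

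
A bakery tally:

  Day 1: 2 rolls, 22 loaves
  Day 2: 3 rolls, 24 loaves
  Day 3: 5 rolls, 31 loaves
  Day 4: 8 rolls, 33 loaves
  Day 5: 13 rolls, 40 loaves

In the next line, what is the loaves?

42

Loaves: alternating steps +2, +7, +2, +7, …; 22, 24, 31, 33, 40 → 42.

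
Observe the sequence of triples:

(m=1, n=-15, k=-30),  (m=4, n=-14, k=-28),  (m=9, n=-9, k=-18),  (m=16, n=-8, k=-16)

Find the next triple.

(m=25, n=-3, k=-6)

For the m, perfect squares: 1², 2², 3², …: 1, 4, 9, 16 → 25.
N goes -15, -14, -9, -8 → -3 (alternating steps +1, +5, +1, +5, …).
K: -30, -28, -18, -16 → -6 (always 2 × the n).
Putting it together: (m=25, n=-3, k=-6).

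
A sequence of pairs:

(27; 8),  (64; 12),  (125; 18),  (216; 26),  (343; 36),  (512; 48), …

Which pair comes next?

First part: perfect cubes: 3³, 4³, 5³, …; 27, 64, 125, 216, 343, 512 → 729.
Second part: differences are 4, 6, 8, … (increasing by 2 each time), so 8, 12, 18, 26, 36, 48 → 62.
Putting it together: (729; 62).

(729; 62)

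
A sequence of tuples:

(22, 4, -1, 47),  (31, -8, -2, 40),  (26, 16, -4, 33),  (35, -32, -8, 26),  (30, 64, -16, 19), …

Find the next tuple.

First entry goes 22, 31, 26, 35, 30 → 39 (alternating steps +9, −5, +9, −5, …).
Second entry: ×(-2) each step; 4, -8, 16, -32, 64 → -128.
Third entry goes -1, -2, -4, -8, -16 → -32 (×2 each step).
Fourth entry: −7 each step; 47, 40, 33, 26, 19 → 12.
Putting it together: (39, -128, -32, 12).

(39, -128, -32, 12)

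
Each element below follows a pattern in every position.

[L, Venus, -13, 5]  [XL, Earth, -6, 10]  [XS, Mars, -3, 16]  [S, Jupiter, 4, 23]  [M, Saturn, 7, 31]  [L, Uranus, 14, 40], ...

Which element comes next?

Size: L, XL, XS, S, M, L → XL (repeats L → XL → XS → S → M).
For the planet, runs through the planets Mercury→Neptune: Venus, Earth, Mars, Jupiter, Saturn, Uranus → Neptune.
For the third value, alternating steps +7, +3, +7, +3, …: -13, -6, -3, 4, 7, 14 → 17.
Fourth value goes 5, 10, 16, 23, 31, 40 → 50 (differences are 5, 6, 7, … (increasing by 1 each time)).
Putting it together: [XL, Neptune, 17, 50].

[XL, Neptune, 17, 50]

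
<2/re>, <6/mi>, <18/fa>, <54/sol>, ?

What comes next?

First slot: ×3 each step, so 2, 6, 18, 54 → 162.
Note: runs through the solfège scale do→ti, so re, mi, fa, sol → la.
Combining the parts gives <162/la>.

<162/la>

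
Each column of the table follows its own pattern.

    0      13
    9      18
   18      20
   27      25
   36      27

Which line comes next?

45  32

For the first component, +9 each step: 0, 9, 18, 27, 36 → 45.
Second component: 13, 18, 20, 25, 27 → 32 (alternating steps +5, +2, +5, +2, …).
Putting it together: 45  32.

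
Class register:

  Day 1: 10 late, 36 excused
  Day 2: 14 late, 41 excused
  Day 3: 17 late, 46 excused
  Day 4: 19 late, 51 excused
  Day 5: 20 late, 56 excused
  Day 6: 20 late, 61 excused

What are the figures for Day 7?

19 late, 66 excused

Late: 10, 14, 17, 19, 20, 20 → 19 (differences are 4, 3, 2, … (decreasing by 1 each time)).
Excused: 36, 41, 46, 51, 56, 61 → 66 (+5 each step).
So the next line is 19 late, 66 excused.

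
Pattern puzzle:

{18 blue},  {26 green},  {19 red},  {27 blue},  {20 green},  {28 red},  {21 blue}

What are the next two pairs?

First coordinate goes 18, 26, 19, 27, 20, 28, 21 → 29 → 22 (alternating steps +8, −7, +8, −7, …).
For the colour, repeats blue → green → red: blue, green, red, blue, green, red, blue → green → red.
Putting the parts together: {29 green} and then {22 red}.

{29 green}, {22 red}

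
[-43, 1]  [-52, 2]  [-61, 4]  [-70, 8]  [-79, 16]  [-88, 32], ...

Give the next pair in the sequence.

First part goes -43, -52, -61, -70, -79, -88 → -97 (−9 each step).
Second part — ×2 each step: 1, 2, 4, 8, 16, 32 → 64.
So the next pair is [-97, 64].

[-97, 64]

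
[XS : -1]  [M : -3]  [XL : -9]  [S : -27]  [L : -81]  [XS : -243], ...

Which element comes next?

[M : -729]

Size: XS, M, XL, S, L, XS → M (repeats XS → M → XL → S → L).
Second slot — ×3 each step: -1, -3, -9, -27, -81, -243 → -729.
So the next element is [M : -729].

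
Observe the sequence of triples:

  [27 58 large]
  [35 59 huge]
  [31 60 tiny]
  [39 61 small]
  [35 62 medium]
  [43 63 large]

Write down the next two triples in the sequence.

[39 64 huge], [47 65 tiny]

First entry: alternating steps +8, −4, +8, −4, …; 27, 35, 31, 39, 35, 43 → 39 → 47.
Second entry: 58, 59, 60, 61, 62, 63 → 64 → 65 (+1 each step).
Size goes large, huge, tiny, small, medium, large → huge → tiny (repeats large → huge → tiny → small → medium).
So the next two triples are [39 64 huge] and [47 65 tiny].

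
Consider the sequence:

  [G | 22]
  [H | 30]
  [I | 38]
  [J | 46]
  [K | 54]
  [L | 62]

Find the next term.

[M | 70]

For the letter, letters move forward 1 place in the alphabet: G, H, I, J, K, L → M.
Second part goes 22, 30, 38, 46, 54, 62 → 70 (+8 each step).
Putting it together: [M | 70].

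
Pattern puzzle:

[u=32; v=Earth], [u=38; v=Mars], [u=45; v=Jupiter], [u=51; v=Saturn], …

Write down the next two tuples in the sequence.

[u=58; v=Uranus], [u=64; v=Neptune]

For the u, alternating steps +6, +7, +6, +7, …: 32, 38, 45, 51 → 58 → 64.
For the v, runs through the planets Mercury→Neptune: Earth, Mars, Jupiter, Saturn → Uranus → Neptune.
Putting the parts together: [u=58; v=Uranus] and then [u=64; v=Neptune].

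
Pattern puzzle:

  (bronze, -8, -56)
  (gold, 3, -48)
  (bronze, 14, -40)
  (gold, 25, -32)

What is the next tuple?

(bronze, 36, -24)

Rank: bronze, gold, bronze, gold → bronze (alternates bronze ↔ gold).
Second component: +11 each step; -8, 3, 14, 25 → 36.
For the third component, +8 each step: -56, -48, -40, -32 → -24.
Putting it together: (bronze, 36, -24).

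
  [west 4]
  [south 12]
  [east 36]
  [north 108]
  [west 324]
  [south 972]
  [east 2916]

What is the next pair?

[north 8748]

Direction: repeats west → south → east → north, so west, south, east, north, west, south, east → north.
Second entry: ×3 each step; 4, 12, 36, 108, 324, 972, 2916 → 8748.
So the next pair is [north 8748].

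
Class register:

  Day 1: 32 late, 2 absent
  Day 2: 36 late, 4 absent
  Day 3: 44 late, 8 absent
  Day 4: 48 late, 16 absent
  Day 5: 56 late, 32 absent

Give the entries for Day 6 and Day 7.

60 late, 64 absent; 68 late, 128 absent

Late: alternating steps +4, +8, +4, +8, …; 32, 36, 44, 48, 56 → 60 → 68.
Absent goes 2, 4, 8, 16, 32 → 64 → 128 (×2 each step).
Putting the parts together: 60 late, 64 absent and then 68 late, 128 absent.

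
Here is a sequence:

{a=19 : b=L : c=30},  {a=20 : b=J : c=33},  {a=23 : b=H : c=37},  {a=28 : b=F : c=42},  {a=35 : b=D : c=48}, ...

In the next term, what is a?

44

A — differences are 1, 3, 5, … (increasing by 2 each time): 19, 20, 23, 28, 35 → 44.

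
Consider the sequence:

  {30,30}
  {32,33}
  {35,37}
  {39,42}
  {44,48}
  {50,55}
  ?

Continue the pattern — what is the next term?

{57,63}

First coordinate — differences are 2, 3, 4, … (increasing by 1 each time): 30, 32, 35, 39, 44, 50 → 57.
Second coordinate: differences are 3, 4, 5, … (increasing by 1 each time), so 30, 33, 37, 42, 48, 55 → 63.
So the next term is {57,63}.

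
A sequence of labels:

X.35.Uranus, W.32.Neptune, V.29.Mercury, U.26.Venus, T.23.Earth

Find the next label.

For the letter, letters move back 1 place in the alphabet: X, W, V, U, T → S.
Second component goes 35, 32, 29, 26, 23 → 20 (−3 each step).
Planet: runs through the planets Mercury→Neptune; Uranus, Neptune, Mercury, Venus, Earth → Mars.
Putting it together: S.20.Mars.

S.20.Mars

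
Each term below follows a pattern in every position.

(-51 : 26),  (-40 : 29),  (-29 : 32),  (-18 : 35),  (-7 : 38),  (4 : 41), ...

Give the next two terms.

(15 : 44), (26 : 47)

First slot: +11 each step; -51, -40, -29, -18, -7, 4 → 15 → 26.
Second slot: +3 each step; 26, 29, 32, 35, 38, 41 → 44 → 47.
Putting the parts together: (15 : 44) and then (26 : 47).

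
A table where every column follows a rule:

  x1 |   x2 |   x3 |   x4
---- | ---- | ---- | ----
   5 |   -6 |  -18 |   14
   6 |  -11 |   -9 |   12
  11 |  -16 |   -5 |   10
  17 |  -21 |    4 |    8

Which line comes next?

Column x1: each term is the sum of the two before it; 5, 6, 11, 17 → 28.
Column x2: −5 each step, so -6, -11, -16, -21 → -26.
Column x3 goes -18, -9, -5, 4 → 8 (alternating steps +9, +4, +9, +4, …).
Column x4 goes 14, 12, 10, 8 → 6 (−2 each step).
Putting it together: 28  -26  8  6.

28  -26  8  6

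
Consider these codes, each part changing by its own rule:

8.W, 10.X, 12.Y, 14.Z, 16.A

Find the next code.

18.B

First component — +2 each step: 8, 10, 12, 14, 16 → 18.
Letter: W, X, Y, Z, A → B (letters move forward 1 place in the alphabet, wrapping Z→A).
So the next code is 18.B.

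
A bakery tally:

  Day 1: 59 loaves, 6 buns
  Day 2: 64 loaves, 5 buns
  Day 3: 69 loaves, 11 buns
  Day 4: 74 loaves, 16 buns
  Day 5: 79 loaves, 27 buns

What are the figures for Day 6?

84 loaves, 43 buns

Loaves: 59, 64, 69, 74, 79 → 84 (+5 each step).
For the buns, each term is the sum of the two before it: 6, 5, 11, 16, 27 → 43.
So the next row is 84 loaves, 43 buns.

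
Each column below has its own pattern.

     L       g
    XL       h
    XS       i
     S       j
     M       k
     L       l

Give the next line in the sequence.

Size: L, XL, XS, S, M, L → XL (repeats L → XL → XS → S → M).
Letter: g, h, i, j, k, l → m (letters move forward 1 place in the alphabet).
So the next line is XL  m.

XL  m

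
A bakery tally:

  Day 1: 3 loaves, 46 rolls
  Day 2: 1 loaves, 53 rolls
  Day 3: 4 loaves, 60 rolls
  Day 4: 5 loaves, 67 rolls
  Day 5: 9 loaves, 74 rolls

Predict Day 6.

Loaves — each term is the sum of the two before it: 3, 1, 4, 5, 9 → 14.
Rolls goes 46, 53, 60, 67, 74 → 81 (+7 each step).
Combining the parts gives 14 loaves, 81 rolls.

14 loaves, 81 rolls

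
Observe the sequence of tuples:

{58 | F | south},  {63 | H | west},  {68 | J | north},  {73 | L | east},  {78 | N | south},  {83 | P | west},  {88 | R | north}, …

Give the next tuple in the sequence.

For the first part, +5 each step: 58, 63, 68, 73, 78, 83, 88 → 93.
Letter: letters move forward 2 places in the alphabet; F, H, J, L, N, P, R → T.
Direction: repeats south → west → north → east, so south, west, north, east, south, west, north → east.
Combining the parts gives {93 | T | east}.

{93 | T | east}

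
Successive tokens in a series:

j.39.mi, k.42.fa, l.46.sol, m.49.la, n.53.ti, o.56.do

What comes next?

p.60.re

Letter: j, k, l, m, n, o → p (letters move forward 1 place in the alphabet).
Second component — alternating steps +3, +4, +3, +4, …: 39, 42, 46, 49, 53, 56 → 60.
Note: runs through the solfège scale do→ti; mi, fa, sol, la, ti, do → re.
So the next token is p.60.re.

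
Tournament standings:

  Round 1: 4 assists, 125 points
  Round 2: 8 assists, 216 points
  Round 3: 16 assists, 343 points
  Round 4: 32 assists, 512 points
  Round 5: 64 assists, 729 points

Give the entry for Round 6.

128 assists, 1000 points

Assists: ×2 each step; 4, 8, 16, 32, 64 → 128.
Points goes 125, 216, 343, 512, 729 → 1000 (perfect cubes: 5³, 6³, 7³, …).
Putting it together: 128 assists, 1000 points.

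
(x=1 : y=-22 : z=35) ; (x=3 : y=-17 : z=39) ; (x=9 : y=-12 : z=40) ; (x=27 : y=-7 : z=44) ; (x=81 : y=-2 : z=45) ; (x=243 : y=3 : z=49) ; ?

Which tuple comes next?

X — ×3 each step: 1, 3, 9, 27, 81, 243 → 729.
Y: -22, -17, -12, -7, -2, 3 → 8 (+5 each step).
Z: alternating steps +4, +1, +4, +1, …; 35, 39, 40, 44, 45, 49 → 50.
Putting it together: (x=729 : y=8 : z=50).

(x=729 : y=8 : z=50)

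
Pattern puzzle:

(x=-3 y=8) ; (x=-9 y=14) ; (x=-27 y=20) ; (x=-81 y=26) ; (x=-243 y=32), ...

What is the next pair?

X goes -3, -9, -27, -81, -243 → -729 (×3 each step).
Y: +6 each step; 8, 14, 20, 26, 32 → 38.
So the next pair is (x=-729 y=38).

(x=-729 y=38)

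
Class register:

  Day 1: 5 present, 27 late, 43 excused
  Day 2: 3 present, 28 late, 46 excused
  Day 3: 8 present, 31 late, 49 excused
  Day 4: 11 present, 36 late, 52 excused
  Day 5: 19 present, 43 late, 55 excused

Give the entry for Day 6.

Present: 5, 3, 8, 11, 19 → 30 (each term is the sum of the two before it).
Late: differences are 1, 3, 5, … (increasing by 2 each time); 27, 28, 31, 36, 43 → 52.
Excused — +3 each step: 43, 46, 49, 52, 55 → 58.
So the next row is 30 present, 52 late, 58 excused.

30 present, 52 late, 58 excused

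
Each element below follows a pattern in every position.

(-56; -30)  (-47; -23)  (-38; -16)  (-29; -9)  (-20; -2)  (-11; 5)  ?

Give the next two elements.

(-2; 12), (7; 19)

First slot: +9 each step; -56, -47, -38, -29, -20, -11 → -2 → 7.
Second slot — +7 each step: -30, -23, -16, -9, -2, 5 → 12 → 19.
So the next two elements are (-2; 12) and (7; 19).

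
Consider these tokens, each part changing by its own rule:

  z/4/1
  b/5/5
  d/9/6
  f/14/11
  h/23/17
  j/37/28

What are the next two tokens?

l/60/45 then n/97/73

For the letter, letters move forward 2 places in the alphabet, wrapping Z→A: z, b, d, f, h, j → l → n.
Second component: 4, 5, 9, 14, 23, 37 → 60 → 97 (each term is the sum of the two before it).
Third component: 1, 5, 6, 11, 17, 28 → 45 → 73 (each term is the sum of the two before it).
Putting the parts together: l/60/45 and then n/97/73.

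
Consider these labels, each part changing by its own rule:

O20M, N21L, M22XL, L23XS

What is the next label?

K24S

Letter — letters move back 1 place in the alphabet: O, N, M, L → K.
Second component: +1 each step, so 20, 21, 22, 23 → 24.
Size — runs through clothing sizes XS→XL: M, L, XL, XS → S.
So the next label is K24S.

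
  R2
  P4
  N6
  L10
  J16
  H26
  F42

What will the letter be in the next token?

Letter: letters move back 2 places in the alphabet, so R, P, N, L, J, H, F → D.

D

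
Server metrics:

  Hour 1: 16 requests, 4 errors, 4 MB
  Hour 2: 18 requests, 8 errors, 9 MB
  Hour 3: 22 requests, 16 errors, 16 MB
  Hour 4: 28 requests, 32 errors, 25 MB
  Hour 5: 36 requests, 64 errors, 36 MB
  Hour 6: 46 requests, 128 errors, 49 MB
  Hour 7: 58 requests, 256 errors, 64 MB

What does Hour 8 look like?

72 requests, 512 errors, 81 MB

Requests: 16, 18, 22, 28, 36, 46, 58 → 72 (differences are 2, 4, 6, … (increasing by 2 each time)).
Errors — ×2 each step: 4, 8, 16, 32, 64, 128, 256 → 512.
MB: perfect squares: 2², 3², 4², …; 4, 9, 16, 25, 36, 49, 64 → 81.
Putting it together: 72 requests, 512 errors, 81 MB.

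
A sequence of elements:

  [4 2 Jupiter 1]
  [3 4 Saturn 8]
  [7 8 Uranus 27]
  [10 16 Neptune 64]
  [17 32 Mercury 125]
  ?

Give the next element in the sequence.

[27 64 Venus 216]

First part — each term is the sum of the two before it: 4, 3, 7, 10, 17 → 27.
Second part — ×2 each step: 2, 4, 8, 16, 32 → 64.
Planet goes Jupiter, Saturn, Uranus, Neptune, Mercury → Venus (runs through the planets Mercury→Neptune).
Fourth part: perfect cubes: 1³, 2³, 3³, …, so 1, 8, 27, 64, 125 → 216.
Putting it together: [27 64 Venus 216].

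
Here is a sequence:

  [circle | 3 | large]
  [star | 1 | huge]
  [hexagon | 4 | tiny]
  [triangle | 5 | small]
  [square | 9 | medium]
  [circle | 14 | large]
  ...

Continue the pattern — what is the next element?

Shape — repeats circle → star → hexagon → triangle → square: circle, star, hexagon, triangle, square, circle → star.
Second component: each term is the sum of the two before it, so 3, 1, 4, 5, 9, 14 → 23.
Size: repeats large → huge → tiny → small → medium, so large, huge, tiny, small, medium, large → huge.
Putting it together: [star | 23 | huge].

[star | 23 | huge]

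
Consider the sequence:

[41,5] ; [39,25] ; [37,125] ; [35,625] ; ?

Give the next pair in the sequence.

For the first coordinate, −2 each step: 41, 39, 37, 35 → 33.
Second coordinate: ×5 each step, so 5, 25, 125, 625 → 3125.
Putting it together: [33,3125].

[33,3125]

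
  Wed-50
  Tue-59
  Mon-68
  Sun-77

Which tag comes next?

Day goes Wed, Tue, Mon, Sun → Sat (runs backward through the weekdays Mon→Sun).
Second component: +9 each step; 50, 59, 68, 77 → 86.
Putting it together: Sat-86.

Sat-86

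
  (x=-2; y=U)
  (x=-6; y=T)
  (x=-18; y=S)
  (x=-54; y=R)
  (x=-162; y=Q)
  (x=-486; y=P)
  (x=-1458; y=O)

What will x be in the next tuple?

X: ×3 each step, so -2, -6, -18, -54, -162, -486, -1458 → -4374.

-4374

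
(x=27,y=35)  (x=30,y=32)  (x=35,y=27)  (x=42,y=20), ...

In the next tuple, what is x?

X goes 27, 30, 35, 42 → 51 (differences are 3, 5, 7, … (increasing by 2 each time)).

51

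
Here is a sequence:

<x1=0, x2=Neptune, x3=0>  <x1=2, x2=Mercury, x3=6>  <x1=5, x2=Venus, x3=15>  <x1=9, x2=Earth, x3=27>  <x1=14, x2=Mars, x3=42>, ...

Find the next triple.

<x1=20, x2=Jupiter, x3=60>

X1: differences are 2, 3, 4, … (increasing by 1 each time); 0, 2, 5, 9, 14 → 20.
X2: runs through the planets Mercury→Neptune, so Neptune, Mercury, Venus, Earth, Mars → Jupiter.
For the x3, always 3 × the x1: 0, 6, 15, 27, 42 → 60.
Combining the parts gives <x1=20, x2=Jupiter, x3=60>.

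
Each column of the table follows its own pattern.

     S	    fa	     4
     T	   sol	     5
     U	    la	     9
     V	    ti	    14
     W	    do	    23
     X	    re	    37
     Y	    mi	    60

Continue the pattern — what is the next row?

For the letter, letters move forward 1 place in the alphabet: S, T, U, V, W, X, Y → Z.
Note: runs through the solfège scale do→ti, so fa, sol, la, ti, do, re, mi → fa.
Third component: each term is the sum of the two before it, so 4, 5, 9, 14, 23, 37, 60 → 97.
Putting it together: Z  fa  97.

Z  fa  97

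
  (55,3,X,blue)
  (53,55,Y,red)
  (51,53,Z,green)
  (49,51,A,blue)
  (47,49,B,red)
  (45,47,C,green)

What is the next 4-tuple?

(43,45,D,blue)

First slot goes 55, 53, 51, 49, 47, 45 → 43 (−2 each step).
Second slot — always the previous value of the first slot: 3, 55, 53, 51, 49, 47 → 45.
Letter goes X, Y, Z, A, B, C → D (letters move forward 1 place in the alphabet, wrapping Z→A).
Colour: blue, red, green, blue, red, green → blue (repeats blue → red → green).
Putting it together: (43,45,D,blue).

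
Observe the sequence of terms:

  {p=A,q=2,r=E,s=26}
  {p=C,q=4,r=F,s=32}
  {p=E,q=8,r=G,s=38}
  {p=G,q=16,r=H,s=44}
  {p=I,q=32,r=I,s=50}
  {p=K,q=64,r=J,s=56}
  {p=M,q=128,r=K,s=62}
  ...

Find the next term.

{p=O,q=256,r=L,s=68}

P — letters move forward 2 places in the alphabet: A, C, E, G, I, K, M → O.
Q — ×2 each step: 2, 4, 8, 16, 32, 64, 128 → 256.
R: letters move forward 1 place in the alphabet, so E, F, G, H, I, J, K → L.
For the s, +6 each step: 26, 32, 38, 44, 50, 56, 62 → 68.
Putting it together: {p=O,q=256,r=L,s=68}.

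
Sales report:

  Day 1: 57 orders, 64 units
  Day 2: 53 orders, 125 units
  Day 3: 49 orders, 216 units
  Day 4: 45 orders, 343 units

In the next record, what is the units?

512

Units: perfect cubes: 4³, 5³, 6³, …, so 64, 125, 216, 343 → 512.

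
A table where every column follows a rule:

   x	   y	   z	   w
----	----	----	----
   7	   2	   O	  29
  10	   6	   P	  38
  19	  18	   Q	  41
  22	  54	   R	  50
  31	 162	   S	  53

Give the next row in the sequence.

Column x: 7, 10, 19, 22, 31 → 34 (alternating steps +3, +9, +3, +9, …).
Column y: ×3 each step, so 2, 6, 18, 54, 162 → 486.
Column z goes O, P, Q, R, S → T (letters move forward 1 place in the alphabet).
Column w: alternating steps +9, +3, +9, +3, …, so 29, 38, 41, 50, 53 → 62.
So the next row is 34  486  T  62.

34  486  T  62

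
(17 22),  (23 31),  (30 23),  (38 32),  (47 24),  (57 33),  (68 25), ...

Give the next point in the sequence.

(80 34)

First slot goes 17, 23, 30, 38, 47, 57, 68 → 80 (differences are 6, 7, 8, … (increasing by 1 each time)).
Second slot — alternating steps +9, −8, +9, −8, …: 22, 31, 23, 32, 24, 33, 25 → 34.
So the next point is (80 34).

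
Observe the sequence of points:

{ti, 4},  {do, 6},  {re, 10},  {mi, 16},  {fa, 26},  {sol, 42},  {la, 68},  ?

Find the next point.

Note: runs through the solfège scale do→ti, so ti, do, re, mi, fa, sol, la → ti.
Second coordinate: each term is the sum of the two before it, so 4, 6, 10, 16, 26, 42, 68 → 110.
Putting it together: {ti, 110}.

{ti, 110}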